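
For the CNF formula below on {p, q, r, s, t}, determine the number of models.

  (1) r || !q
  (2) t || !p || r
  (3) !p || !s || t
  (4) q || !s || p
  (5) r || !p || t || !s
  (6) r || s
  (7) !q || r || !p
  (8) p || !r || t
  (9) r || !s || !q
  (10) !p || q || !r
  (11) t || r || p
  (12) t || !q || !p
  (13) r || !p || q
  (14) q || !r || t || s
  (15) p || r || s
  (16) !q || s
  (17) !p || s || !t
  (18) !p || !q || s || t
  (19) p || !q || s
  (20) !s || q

3

There are 2^5 = 32 truth assignments over (p, q, r, s, t).
Split on s. With s = true, the clauses containing s are satisfied and !s drops from the rest; 2 of the 2^4 = 16 assignments to the other variables satisfy what remains.
With s = false, by the same count on the reduced clause set, 1 assignment works.
(One model: p=F, q=F, r=T, s=F, t=T.)
Total: 2 + 1 = 3.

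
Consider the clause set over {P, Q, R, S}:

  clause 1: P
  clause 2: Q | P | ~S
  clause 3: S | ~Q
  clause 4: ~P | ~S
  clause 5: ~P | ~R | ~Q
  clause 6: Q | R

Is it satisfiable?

Yes

(P) alone gives P = 1.
(~S) alone gives S = 0.
(~Q) alone gives Q = 0.
(R) alone gives R = 1.
All clauses are satisfied.
A satisfying assignment: P=1; Q=0; R=1; S=0.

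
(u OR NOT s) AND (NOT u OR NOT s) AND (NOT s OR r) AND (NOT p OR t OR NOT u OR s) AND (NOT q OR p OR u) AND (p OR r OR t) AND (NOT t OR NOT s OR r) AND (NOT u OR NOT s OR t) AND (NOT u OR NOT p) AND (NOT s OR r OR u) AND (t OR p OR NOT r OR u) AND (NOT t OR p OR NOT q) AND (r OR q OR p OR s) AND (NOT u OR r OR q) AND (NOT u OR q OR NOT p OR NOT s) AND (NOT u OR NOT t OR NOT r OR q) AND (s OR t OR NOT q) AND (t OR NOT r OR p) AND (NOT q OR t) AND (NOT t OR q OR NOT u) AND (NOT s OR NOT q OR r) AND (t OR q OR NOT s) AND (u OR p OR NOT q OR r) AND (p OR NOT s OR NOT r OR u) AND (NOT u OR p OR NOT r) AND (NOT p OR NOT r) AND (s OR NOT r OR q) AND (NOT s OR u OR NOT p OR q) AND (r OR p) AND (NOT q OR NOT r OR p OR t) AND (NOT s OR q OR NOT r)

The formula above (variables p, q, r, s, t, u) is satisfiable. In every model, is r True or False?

Suppose r = true.
Unit clause (NOT p) forces p = false.
Unit clause (t) forces t = true.
Unit clause (NOT q) forces q = false.
Unit clause (NOT u) forces u = false.
Unit clause (NOT s) forces s = false.
But (s) is also a unit clause — contradiction.
So every satisfying assignment has r = False.

False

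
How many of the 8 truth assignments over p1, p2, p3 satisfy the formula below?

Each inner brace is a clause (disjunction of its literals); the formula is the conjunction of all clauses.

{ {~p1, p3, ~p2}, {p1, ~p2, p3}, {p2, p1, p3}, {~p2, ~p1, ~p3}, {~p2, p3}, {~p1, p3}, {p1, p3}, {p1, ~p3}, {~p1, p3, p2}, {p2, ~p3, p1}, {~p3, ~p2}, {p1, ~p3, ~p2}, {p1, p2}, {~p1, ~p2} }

1

There are 2^3 = 8 truth assignments over (p1, p2, p3).
Check each against the 14 clauses (columns in the order p1, p2, p3):
  F F F  ✗ fails (p2 | p1 | p3)
  F F T  ✗ fails (p1 | ~p3)
  F T F  ✗ fails (p1 | ~p2 | p3)
  F T T  ✗ fails (p1 | ~p3)
  T F F  ✗ fails (~p1 | p3)
  T F T  ✓ satisfies all
  T T F  ✗ fails (~p1 | p3 | ~p2)
  T T T  ✗ fails (~p2 | ~p1 | ~p3)
1 of the 8 rows is a model.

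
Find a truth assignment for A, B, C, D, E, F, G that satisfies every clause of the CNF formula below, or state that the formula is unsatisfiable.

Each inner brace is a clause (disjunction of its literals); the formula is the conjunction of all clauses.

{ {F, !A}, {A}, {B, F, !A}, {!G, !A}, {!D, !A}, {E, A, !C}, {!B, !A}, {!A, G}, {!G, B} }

UNSATISFIABLE

Unit clause (A) forces A = true.
Unit clause (F) forces F = true.
Unit clause (!G) forces G = false.
But (G) is also a unit clause — contradiction.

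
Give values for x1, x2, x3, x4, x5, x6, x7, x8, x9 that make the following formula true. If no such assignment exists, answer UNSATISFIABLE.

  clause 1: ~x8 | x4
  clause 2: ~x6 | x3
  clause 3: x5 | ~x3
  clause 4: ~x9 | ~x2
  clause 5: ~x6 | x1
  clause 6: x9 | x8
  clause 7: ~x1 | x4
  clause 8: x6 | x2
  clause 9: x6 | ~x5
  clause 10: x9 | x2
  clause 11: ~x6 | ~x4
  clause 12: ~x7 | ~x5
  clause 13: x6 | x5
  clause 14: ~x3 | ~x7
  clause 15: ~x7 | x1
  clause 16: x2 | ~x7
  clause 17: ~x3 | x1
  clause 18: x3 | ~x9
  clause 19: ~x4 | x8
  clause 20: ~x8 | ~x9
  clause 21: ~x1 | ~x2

Suppose x8 = 0.
From the singleton clause (x9), x9 = 1.
From the singleton clause (~x2), x2 = 0.
From the singleton clause (x6), x6 = 1.
From the singleton clause (x3), x3 = 1.
From the singleton clause (x5), x5 = 1.
From the singleton clause (x1), x1 = 1.
From the singleton clause (x4), x4 = 1.
But (~x4) is also a unit clause — contradiction.
Undo x8 and try x8 = 1.
From the singleton clause (x4), x4 = 1.
From the singleton clause (~x6), x6 = 0.
From the singleton clause (x2), x2 = 1.
From the singleton clause (~x9), x9 = 0.
From the singleton clause (~x5), x5 = 0.
But (x5) is also a unit clause — contradiction.
Both values of x8 lead to a conflict.

UNSATISFIABLE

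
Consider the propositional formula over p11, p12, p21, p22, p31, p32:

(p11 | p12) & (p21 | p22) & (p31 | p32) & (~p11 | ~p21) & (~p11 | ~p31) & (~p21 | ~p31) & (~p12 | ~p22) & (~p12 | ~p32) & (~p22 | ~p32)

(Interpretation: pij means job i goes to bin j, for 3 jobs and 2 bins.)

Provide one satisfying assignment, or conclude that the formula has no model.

Suppose p11 = 1.
From the singleton clause (~p21), p21 = 0.
From the singleton clause (p22), p22 = 1.
From the singleton clause (~p31), p31 = 0.
From the singleton clause (p32), p32 = 1.
Now (~p32) is unsatisfied and unit — conflict.
So p11 must be the other value — set p11 = 0.
From the singleton clause (p12), p12 = 1.
From the singleton clause (~p22), p22 = 0.
From the singleton clause (p21), p21 = 1.
From the singleton clause (~p31), p31 = 0.
From the singleton clause (p32), p32 = 1.
Now (~p32) is unsatisfied and unit — conflict.
Either choice for p11 ends in contradiction.

UNSATISFIABLE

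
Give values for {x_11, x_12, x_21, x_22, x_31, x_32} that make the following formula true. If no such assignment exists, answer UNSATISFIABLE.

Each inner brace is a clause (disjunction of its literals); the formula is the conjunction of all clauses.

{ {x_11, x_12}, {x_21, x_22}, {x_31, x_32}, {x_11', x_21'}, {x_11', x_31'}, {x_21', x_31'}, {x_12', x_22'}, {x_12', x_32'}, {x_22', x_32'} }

UNSATISFIABLE

Suppose x_11 = 1.
The clause (x_21') is unit, so x_21 = 0.
The clause (x_22) is unit, so x_22 = 1.
The clause (x_31') is unit, so x_31 = 0.
The clause (x_32) is unit, so x_32 = 1.
Now (x_32') is unsatisfied and unit — conflict.
That branch fails; take x_11 = 0 instead.
The clause (x_12) is unit, so x_12 = 1.
The clause (x_22') is unit, so x_22 = 0.
The clause (x_21) is unit, so x_21 = 1.
The clause (x_31') is unit, so x_31 = 0.
The clause (x_32) is unit, so x_32 = 1.
Now (x_32') is unsatisfied and unit — conflict.
Neither x_11 = 1 nor x_11 = 0 works.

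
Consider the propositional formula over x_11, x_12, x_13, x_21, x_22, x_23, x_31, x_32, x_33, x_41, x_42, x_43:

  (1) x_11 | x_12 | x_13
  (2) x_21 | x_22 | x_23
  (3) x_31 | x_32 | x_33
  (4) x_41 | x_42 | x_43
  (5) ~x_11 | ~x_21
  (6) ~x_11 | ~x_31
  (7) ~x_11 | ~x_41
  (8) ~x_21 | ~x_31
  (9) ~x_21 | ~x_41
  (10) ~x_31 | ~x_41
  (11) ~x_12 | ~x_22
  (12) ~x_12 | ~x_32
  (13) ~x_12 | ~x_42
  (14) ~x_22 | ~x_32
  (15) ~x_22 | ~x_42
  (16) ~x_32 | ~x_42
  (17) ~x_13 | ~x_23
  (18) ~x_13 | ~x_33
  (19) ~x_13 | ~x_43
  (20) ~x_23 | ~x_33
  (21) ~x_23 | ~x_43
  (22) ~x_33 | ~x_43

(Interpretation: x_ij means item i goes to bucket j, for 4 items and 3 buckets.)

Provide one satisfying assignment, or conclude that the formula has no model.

UNSATISFIABLE

Suppose x_11 = 0.
Suppose x_12 = 1.
Unit clause (~x_22) forces x_22 = 0.
Unit clause (~x_32) forces x_32 = 0.
Unit clause (~x_42) forces x_42 = 0.
Suppose x_21 = 1.
Unit clause (~x_31) forces x_31 = 0.
Unit clause (x_33) forces x_33 = 1.
Unit clause (~x_41) forces x_41 = 0.
Unit clause (x_43) forces x_43 = 1.
Now (~x_43) is unsatisfied and unit — conflict.
Backtrack on x_21: now try x_21 = 0.
Unit clause (x_23) forces x_23 = 1.
Unit clause (~x_13) forces x_13 = 0.
Unit clause (~x_33) forces x_33 = 0.
Unit clause (x_31) forces x_31 = 1.
Unit clause (~x_41) forces x_41 = 0.
Unit clause (x_43) forces x_43 = 1.
Now (~x_43) is unsatisfied and unit — conflict.
Both values of x_21 lead to a conflict.
Backtrack on x_12: now try x_12 = 0.
Unit clause (x_13) forces x_13 = 1.
Unit clause (~x_23) forces x_23 = 0.
Unit clause (~x_33) forces x_33 = 0.
Unit clause (~x_43) forces x_43 = 0.
Suppose x_21 = 1.
Unit clause (~x_31) forces x_31 = 0.
Unit clause (x_32) forces x_32 = 1.
Unit clause (~x_41) forces x_41 = 0.
Unit clause (x_42) forces x_42 = 1.
Now (~x_42) is unsatisfied and unit — conflict.
Backtrack on x_21: now try x_21 = 0.
Unit clause (x_22) forces x_22 = 1.
Unit clause (~x_32) forces x_32 = 0.
Unit clause (x_31) forces x_31 = 1.
Unit clause (~x_41) forces x_41 = 0.
Unit clause (x_42) forces x_42 = 1.
Now (~x_42) is unsatisfied and unit — conflict.
Both values of x_21 lead to a conflict.
Both values of x_12 lead to a conflict.
Backtrack on x_11: now try x_11 = 1.
Unit clause (~x_21) forces x_21 = 0.
Unit clause (~x_31) forces x_31 = 0.
Unit clause (~x_41) forces x_41 = 0.
Suppose x_22 = 1.
Unit clause (~x_12) forces x_12 = 0.
Unit clause (~x_32) forces x_32 = 0.
Unit clause (x_33) forces x_33 = 1.
Unit clause (~x_42) forces x_42 = 0.
Unit clause (x_43) forces x_43 = 1.
Now (~x_43) is unsatisfied and unit — conflict.
Backtrack on x_22: now try x_22 = 0.
Unit clause (x_23) forces x_23 = 1.
Unit clause (~x_13) forces x_13 = 0.
Unit clause (~x_33) forces x_33 = 0.
Unit clause (x_32) forces x_32 = 1.
Unit clause (~x_12) forces x_12 = 0.
Unit clause (~x_42) forces x_42 = 0.
Unit clause (x_43) forces x_43 = 1.
Now (~x_43) is unsatisfied and unit — conflict.
Both values of x_22 lead to a conflict.
Both values of x_11 lead to a conflict.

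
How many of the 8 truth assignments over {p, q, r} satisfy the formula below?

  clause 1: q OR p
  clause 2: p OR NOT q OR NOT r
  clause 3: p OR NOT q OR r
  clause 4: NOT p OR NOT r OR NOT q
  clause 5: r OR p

There are 2^3 = 8 truth assignments over (p, q, r).
Check each against the 5 clauses (columns in the order p, q, r):
  F F F  ✗ fails (q OR p)
  F F T  ✗ fails (q OR p)
  F T F  ✗ fails (p OR NOT q OR r)
  F T T  ✗ fails (p OR NOT q OR NOT r)
  T F F  ✓ satisfies all
  T F T  ✓ satisfies all
  T T F  ✓ satisfies all
  T T T  ✗ fails (NOT p OR NOT r OR NOT q)
3 of the 8 rows are models.

3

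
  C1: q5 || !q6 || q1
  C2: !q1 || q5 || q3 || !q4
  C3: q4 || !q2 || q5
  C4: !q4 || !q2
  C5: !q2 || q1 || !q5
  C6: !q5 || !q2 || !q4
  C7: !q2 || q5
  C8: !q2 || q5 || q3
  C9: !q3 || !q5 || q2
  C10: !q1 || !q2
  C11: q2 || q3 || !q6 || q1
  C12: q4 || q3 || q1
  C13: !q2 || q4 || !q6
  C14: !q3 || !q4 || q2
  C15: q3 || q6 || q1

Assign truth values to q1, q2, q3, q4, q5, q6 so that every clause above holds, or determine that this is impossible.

Case q4 = true:
Unit clause (!q2) forces q2 = false.
Unit clause (!q3) forces q3 = false.
Case q1 = true:
Unit clause (q5) forces q5 = true.
No clause remains; q6 is free.

q1 ↦ true, q2 ↦ false, q3 ↦ false, q4 ↦ true, q5 ↦ true, q6 ↦ true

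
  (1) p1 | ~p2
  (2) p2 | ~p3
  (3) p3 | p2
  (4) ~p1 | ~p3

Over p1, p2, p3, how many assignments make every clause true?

There are 2^3 = 8 truth assignments over (p1, p2, p3).
Split on p3. With p3 = 1, the clauses containing p3 are satisfied and ~p3 drops from the rest; 0 of the 2^2 = 4 assignments to the other variables satisfy what remains.
With p3 = 0, by the same count on the reduced clause set, 1 assignment works.
Total: 0 + 1 = 1.

1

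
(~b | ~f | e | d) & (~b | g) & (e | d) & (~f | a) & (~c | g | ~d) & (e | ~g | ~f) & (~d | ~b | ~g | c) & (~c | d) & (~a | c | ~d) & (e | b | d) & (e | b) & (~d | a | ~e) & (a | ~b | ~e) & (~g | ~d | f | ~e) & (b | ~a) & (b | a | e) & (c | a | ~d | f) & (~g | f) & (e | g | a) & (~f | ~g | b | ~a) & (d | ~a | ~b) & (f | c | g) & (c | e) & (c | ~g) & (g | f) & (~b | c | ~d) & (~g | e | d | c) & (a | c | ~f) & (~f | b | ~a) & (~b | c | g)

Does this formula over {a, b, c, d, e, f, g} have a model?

Case b = 1:
The clause (g) is unit, so g = 1.
The clause (f) is unit, so f = 1.
The clause (a) is unit, so a = 1.
The clause (e) is unit, so e = 1.
The clause (d) is unit, so d = 1.
The clause (c) is unit, so c = 1.
This assignment satisfies each clause.
A satisfying assignment: a: 1,  b: 1,  c: 1,  d: 1,  e: 1,  f: 1,  g: 1.

Satisfiable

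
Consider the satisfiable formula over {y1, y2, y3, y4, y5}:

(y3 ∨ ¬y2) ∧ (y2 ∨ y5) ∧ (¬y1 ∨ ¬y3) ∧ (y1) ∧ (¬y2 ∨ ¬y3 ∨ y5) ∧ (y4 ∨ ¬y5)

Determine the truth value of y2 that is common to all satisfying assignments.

False

Suppose y2 = True.
The clause (y3) is unit, so y3 = True.
The clause (¬y1) is unit, so y1 = False.
That conflicts with the unit clause (y1).
So every satisfying assignment has y2 = False.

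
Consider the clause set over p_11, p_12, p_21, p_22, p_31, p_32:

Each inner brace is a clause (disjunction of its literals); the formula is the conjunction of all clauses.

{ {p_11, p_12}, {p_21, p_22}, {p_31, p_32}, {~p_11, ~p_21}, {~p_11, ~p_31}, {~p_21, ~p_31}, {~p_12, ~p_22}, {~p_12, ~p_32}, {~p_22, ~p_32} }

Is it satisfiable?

No

Suppose p_11 = 1.
The clause (~p_21) is unit, so p_21 = 0.
The clause (p_22) is unit, so p_22 = 1.
The clause (~p_31) is unit, so p_31 = 0.
The clause (p_32) is unit, so p_32 = 1.
But (~p_32) is also a unit clause — contradiction.
That branch fails; take p_11 = 0 instead.
The clause (p_12) is unit, so p_12 = 1.
The clause (~p_22) is unit, so p_22 = 0.
The clause (p_21) is unit, so p_21 = 1.
The clause (~p_31) is unit, so p_31 = 0.
The clause (p_32) is unit, so p_32 = 1.
But (~p_32) is also a unit clause — contradiction.
Both values of p_11 lead to a conflict.
No assignment satisfies every clause.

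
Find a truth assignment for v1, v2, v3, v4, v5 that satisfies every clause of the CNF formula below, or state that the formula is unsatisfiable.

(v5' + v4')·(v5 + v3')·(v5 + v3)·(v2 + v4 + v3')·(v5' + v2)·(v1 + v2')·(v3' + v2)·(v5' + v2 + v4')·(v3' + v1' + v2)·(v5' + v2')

Try v5 = 0.
The clause (v3') is unit, so v3 = 0.
Now (v3) is unsatisfied and unit — conflict.
Undo v5 and try v5 = 1.
The clause (v4') is unit, so v4 = 0.
The clause (v2) is unit, so v2 = 1.
Now (v2') is unsatisfied and unit — conflict.
Either choice for v5 ends in contradiction.

UNSATISFIABLE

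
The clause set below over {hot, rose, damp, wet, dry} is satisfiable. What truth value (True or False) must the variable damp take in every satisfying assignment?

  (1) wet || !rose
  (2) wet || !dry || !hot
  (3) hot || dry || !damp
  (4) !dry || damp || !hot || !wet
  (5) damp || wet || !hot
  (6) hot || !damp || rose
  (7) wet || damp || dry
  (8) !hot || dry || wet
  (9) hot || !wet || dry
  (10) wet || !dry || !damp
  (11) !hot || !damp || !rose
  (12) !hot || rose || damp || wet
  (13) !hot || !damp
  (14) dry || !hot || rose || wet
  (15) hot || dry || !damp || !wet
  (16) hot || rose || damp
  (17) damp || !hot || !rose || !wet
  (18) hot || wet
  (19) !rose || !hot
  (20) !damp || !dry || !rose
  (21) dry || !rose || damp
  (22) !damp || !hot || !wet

False

Suppose damp = true.
Unit clause (!hot) forces hot = false.
Unit clause (dry) forces dry = true.
Unit clause (rose) forces rose = true.
But (!rose) is also a unit clause — contradiction.
So every satisfying assignment has damp = False.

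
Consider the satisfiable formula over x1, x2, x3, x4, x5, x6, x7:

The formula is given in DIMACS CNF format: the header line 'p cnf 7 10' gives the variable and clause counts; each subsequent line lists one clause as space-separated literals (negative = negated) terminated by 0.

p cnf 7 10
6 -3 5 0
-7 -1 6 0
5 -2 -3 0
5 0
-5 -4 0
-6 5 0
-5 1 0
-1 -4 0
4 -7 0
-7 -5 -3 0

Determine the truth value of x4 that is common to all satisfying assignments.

False

Suppose x4 = True.
Unit clause (x5) forces x5 = True.
That conflicts with the unit clause (¬x5).
So every satisfying assignment has x4 = False.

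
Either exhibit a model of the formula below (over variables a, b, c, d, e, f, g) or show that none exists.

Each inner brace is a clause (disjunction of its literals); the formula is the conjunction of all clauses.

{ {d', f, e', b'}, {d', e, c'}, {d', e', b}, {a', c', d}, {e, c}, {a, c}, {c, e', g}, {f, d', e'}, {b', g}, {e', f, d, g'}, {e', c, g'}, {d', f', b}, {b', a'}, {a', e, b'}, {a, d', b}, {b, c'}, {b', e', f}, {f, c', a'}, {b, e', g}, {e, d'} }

a: 0,  b: 1,  c: 1,  d: 0,  e: 0,  f: 0,  g: 1

Case e = 0:
Unit clause (c) forces c = 1.
Unit clause (d') forces d = 0.
Unit clause (a') forces a = 0.
Unit clause (b) forces b = 1.
Unit clause (g) forces g = 1.
Every clause is now satisfied; f is unconstrained.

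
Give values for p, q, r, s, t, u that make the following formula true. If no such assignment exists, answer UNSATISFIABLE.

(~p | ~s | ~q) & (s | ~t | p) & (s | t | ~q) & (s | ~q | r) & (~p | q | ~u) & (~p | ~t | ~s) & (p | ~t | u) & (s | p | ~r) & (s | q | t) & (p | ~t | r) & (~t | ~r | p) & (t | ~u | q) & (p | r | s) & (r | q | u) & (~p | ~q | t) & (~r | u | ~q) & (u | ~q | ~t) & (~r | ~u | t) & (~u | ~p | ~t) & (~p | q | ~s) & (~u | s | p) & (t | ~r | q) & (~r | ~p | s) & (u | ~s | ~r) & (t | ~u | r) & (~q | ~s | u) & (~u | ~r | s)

UNSATISFIABLE

Branch on p: set p = 0.
Branch on s: set s = 1.
Branch on t: set t = 0.
Branch on u: set u = 0.
The clause (~r) is unit, so r = 0.
The clause (q) is unit, so q = 1.
Now (~q) is unsatisfied and unit — conflict.
Undo u and try u = 1.
The clause (q) is unit, so q = 1.
The clause (~r) is unit, so r = 0.
Now (r) is unsatisfied and unit — conflict.
Both values of u lead to a conflict.
Undo t and try t = 1.
The clause (u) is unit, so u = 1.
The clause (r) is unit, so r = 1.
Now (~r) is unsatisfied and unit — conflict.
Both values of t lead to a conflict.
Undo s and try s = 0.
The clause (~t) is unit, so t = 0.
The clause (~q) is unit, so q = 0.
Now (q) is unsatisfied and unit — conflict.
Both values of s lead to a conflict.
Undo p and try p = 1.
Branch on s: set s = 0.
The clause (~r) is unit, so r = 0.
The clause (~q) is unit, so q = 0.
The clause (~u) is unit, so u = 0.
Now (u) is unsatisfied and unit — conflict.
Undo s and try s = 1.
The clause (~q) is unit, so q = 0.
Now (q) is unsatisfied and unit — conflict.
Both values of s lead to a conflict.
Both values of p lead to a conflict.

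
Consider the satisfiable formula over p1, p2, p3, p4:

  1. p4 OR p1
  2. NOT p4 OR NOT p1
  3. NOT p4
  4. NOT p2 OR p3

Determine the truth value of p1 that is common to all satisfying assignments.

Suppose p1 = false.
The clause (p4) is unit, so p4 = true.
That conflicts with the unit clause (NOT p4).
So every satisfying assignment has p1 = True.

True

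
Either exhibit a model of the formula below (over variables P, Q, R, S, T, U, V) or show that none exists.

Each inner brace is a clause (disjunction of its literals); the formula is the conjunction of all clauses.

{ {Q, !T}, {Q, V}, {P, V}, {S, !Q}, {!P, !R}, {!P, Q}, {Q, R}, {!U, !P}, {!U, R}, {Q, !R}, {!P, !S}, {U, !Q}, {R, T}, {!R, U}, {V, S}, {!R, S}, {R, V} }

P ↦ false,  Q ↦ true,  R ↦ true,  S ↦ true,  T ↦ false,  U ↦ true,  V ↦ true

Suppose Q = true.
(S) alone gives S = true.
(!P) alone gives P = false.
(V) alone gives V = true.
(U) alone gives U = true.
(R) alone gives R = true.
All clauses hold; T can take either value.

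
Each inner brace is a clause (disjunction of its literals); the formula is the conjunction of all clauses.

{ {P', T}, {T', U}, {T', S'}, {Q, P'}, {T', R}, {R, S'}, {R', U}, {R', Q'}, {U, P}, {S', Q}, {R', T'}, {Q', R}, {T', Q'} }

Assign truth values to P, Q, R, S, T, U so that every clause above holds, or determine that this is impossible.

P ↦ 0; Q ↦ 0; R ↦ 1; S ↦ 0; T ↦ 0; U ↦ 1

Suppose P = 0.
(U) alone gives U = 1.
Suppose T = 0.
Suppose R = 1.
(Q') alone gives Q = 0.
(S') alone gives S = 0.
This assignment satisfies each clause.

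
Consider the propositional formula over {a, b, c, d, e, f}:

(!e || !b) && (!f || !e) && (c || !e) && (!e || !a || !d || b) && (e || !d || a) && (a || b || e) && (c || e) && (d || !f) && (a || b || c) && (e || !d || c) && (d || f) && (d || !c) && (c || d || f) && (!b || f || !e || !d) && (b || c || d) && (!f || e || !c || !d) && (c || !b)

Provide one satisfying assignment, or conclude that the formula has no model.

Suppose e = true.
Unit clause (!b) forces b = false.
Unit clause (!f) forces f = false.
Unit clause (c) forces c = true.
Unit clause (d) forces d = true.
Unit clause (!a) forces a = false.
Every clause now holds.

a: false,  b: false,  c: true,  d: true,  e: true,  f: false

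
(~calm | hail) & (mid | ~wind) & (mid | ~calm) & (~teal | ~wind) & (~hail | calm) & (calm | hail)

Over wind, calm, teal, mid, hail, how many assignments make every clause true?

3

There are 2^5 = 32 truth assignments over (wind, calm, teal, mid, hail).
Split on hail. With hail = 1, the clauses containing hail are satisfied and ~hail drops from the rest; 3 of the 2^4 = 16 assignments to the other variables satisfy what remains.
With hail = 0, by the same count on the reduced clause set, 0 assignments work.
Total: 3 + 0 = 3.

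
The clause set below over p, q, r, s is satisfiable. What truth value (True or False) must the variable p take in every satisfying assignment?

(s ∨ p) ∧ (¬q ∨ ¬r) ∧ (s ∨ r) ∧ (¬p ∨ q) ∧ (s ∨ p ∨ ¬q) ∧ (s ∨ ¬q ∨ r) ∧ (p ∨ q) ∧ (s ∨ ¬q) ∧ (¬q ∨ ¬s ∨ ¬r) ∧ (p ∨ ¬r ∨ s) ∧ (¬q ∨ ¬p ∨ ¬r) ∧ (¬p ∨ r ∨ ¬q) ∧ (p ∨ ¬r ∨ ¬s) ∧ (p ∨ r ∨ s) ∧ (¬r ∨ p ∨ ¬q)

False

Suppose p = True.
(q) alone gives q = True.
(¬r) alone gives r = False.
But (r) is also a unit clause — contradiction.
So every satisfying assignment has p = False.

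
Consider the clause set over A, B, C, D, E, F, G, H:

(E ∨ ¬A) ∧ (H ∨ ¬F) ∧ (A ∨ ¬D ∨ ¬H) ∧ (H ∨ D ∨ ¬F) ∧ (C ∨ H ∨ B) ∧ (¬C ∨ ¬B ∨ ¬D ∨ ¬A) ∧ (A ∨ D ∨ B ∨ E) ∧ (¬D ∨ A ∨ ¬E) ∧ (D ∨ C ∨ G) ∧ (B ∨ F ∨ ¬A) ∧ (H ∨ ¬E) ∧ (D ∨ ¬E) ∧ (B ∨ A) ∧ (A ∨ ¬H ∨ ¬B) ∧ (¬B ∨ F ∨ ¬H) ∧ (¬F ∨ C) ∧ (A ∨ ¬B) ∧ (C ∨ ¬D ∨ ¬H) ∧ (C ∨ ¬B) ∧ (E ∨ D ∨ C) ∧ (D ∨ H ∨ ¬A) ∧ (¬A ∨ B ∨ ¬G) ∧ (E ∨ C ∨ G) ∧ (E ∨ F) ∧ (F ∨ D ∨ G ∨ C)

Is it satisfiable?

Branch on E: set E = True.
From the singleton clause (H), H = True.
From the singleton clause (D), D = True.
From the singleton clause (A), A = True.
From the singleton clause (C), C = True.
From the singleton clause (¬B), B = False.
From the singleton clause (F), F = True.
From the singleton clause (¬G), G = False.
Every clause now holds.
A satisfying assignment: A=True, B=False, C=True, D=True, E=True, F=True, G=False, H=True.

Yes, satisfiable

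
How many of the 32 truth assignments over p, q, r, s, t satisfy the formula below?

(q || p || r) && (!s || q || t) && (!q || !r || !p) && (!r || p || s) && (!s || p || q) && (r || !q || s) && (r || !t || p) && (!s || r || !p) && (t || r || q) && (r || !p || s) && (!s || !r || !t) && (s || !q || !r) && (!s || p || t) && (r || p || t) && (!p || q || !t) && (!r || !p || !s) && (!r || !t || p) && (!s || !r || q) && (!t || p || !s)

There are 2^5 = 32 truth assignments over (p, q, r, s, t).
Split on t. With t = true, the clauses containing t are satisfied and !t drops from the rest; 0 of the 2^4 = 16 assignments to the other variables satisfy what remains.
With t = false, by the same count on the reduced clause set, 1 assignment works.
(One model: p=T, q=F, r=T, s=F, t=F.)
Total: 0 + 1 = 1.

1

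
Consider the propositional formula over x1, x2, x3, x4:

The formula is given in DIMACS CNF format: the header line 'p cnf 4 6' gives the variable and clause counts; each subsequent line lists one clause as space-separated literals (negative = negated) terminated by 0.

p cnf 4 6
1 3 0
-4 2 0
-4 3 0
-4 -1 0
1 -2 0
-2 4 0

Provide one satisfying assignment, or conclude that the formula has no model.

Case x1 = True:
Unit clause (¬x4) forces x4 = False.
Unit clause (¬x2) forces x2 = False.
No clause remains; x3 is free.

x1: True, x2: False, x3: True, x4: False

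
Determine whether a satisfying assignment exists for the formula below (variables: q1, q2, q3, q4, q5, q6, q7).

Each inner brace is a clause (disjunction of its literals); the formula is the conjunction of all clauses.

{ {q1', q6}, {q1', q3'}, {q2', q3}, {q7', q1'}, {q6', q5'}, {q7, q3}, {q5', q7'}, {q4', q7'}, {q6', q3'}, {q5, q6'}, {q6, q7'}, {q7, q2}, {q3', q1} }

Unsatisfiable

Try q1 = 0.
(q3') alone gives q3 = 0.
(q2') alone gives q2 = 0.
(q7) alone gives q7 = 1.
(q5') alone gives q5 = 0.
(q4') alone gives q4 = 0.
(q6') alone gives q6 = 0.
But (q6) is also a unit clause — contradiction.
Backtrack on q1: now try q1 = 1.
(q6) alone gives q6 = 1.
(q3') alone gives q3 = 0.
(q2') alone gives q2 = 0.
(q7') alone gives q7 = 0.
But (q7) is also a unit clause — contradiction.
Both values of q1 lead to a conflict.
No assignment satisfies every clause.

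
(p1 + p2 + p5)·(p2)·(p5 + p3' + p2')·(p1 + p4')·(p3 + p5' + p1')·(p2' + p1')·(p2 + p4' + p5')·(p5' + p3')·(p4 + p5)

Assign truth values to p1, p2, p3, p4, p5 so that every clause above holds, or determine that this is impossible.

p1=0, p2=1, p3=0, p4=0, p5=1

Unit clause (p2) forces p2 = 1.
Unit clause (p1') forces p1 = 0.
Unit clause (p4') forces p4 = 0.
Unit clause (p5) forces p5 = 1.
Unit clause (p3') forces p3 = 0.
This assignment satisfies each clause.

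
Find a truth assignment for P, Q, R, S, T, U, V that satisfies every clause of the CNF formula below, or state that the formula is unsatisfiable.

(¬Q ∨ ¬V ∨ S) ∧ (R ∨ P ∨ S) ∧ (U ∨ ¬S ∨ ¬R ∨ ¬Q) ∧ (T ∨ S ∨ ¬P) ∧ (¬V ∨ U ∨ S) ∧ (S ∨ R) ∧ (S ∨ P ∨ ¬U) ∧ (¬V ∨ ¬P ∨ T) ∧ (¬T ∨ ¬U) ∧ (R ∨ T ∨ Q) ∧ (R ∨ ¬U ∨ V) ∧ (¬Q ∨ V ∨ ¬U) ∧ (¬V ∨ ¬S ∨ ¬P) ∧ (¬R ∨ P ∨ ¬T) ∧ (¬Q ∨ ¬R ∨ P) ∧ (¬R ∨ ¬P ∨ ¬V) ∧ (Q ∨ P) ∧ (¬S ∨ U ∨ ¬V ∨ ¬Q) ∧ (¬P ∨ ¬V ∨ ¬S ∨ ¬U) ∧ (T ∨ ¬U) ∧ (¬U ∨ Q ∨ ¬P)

P ↦ True; Q ↦ False; R ↦ False; S ↦ True; T ↦ True; U ↦ False; V ↦ False

Suppose S = True.
Suppose T = True.
The clause (¬U) is unit, so U = False.
Suppose R = False.
Suppose V = False.
Suppose Q = False.
The clause (P) is unit, so P = True.
All clauses are satisfied.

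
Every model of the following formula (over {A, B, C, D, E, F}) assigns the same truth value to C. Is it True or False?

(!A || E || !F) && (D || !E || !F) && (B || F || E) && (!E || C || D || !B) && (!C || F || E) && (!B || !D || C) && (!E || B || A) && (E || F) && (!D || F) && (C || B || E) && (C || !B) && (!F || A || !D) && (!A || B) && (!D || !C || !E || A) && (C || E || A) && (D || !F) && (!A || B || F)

Suppose C = false.
(!B) alone gives B = false.
(E) alone gives E = true.
(A) alone gives A = true.
That conflicts with the unit clause (!A).
So every satisfying assignment has C = True.

True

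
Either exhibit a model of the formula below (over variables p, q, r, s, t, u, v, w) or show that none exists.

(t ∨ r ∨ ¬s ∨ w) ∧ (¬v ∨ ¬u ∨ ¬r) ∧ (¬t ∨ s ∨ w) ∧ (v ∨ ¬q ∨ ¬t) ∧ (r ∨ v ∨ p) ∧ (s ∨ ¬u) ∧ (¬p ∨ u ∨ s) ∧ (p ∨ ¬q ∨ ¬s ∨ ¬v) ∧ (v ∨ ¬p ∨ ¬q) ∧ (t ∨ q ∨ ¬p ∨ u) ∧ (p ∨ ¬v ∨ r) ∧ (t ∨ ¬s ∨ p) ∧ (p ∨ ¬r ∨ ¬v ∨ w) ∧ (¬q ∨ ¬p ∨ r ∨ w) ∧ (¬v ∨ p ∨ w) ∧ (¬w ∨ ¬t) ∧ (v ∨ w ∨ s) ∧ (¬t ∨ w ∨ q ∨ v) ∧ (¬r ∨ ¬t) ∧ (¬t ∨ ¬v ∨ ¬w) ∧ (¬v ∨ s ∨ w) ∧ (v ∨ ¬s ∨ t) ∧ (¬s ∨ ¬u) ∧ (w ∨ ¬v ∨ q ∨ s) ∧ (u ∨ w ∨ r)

Try s = True.
(¬u) alone gives u = False.
Try t = False.
(p) alone gives p = True.
(q) alone gives q = True.
(v) alone gives v = True.
Try r = True.
All clauses hold; w can take either value.

p=True, q=True, r=True, s=True, t=False, u=False, v=True, w=False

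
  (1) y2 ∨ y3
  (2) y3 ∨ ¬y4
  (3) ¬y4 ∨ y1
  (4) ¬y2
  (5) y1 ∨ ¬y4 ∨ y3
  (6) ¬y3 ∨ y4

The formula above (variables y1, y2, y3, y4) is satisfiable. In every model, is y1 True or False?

True

Suppose y1 = False.
From the singleton clause (¬y4), y4 = False.
From the singleton clause (¬y2), y2 = False.
From the singleton clause (y3), y3 = True.
Now (¬y3) is unsatisfied and unit — conflict.
So every satisfying assignment has y1 = True.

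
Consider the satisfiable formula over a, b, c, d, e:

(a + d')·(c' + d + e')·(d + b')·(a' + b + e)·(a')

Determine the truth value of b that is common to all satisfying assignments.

Suppose b = 1.
(d) alone gives d = 1.
(a) alone gives a = 1.
But (a') is also a unit clause — contradiction.
So every satisfying assignment has b = False.

False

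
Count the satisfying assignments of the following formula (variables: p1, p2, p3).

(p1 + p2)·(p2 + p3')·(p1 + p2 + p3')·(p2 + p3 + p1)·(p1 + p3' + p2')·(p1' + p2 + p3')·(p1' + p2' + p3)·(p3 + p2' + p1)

2

There are 2^3 = 8 truth assignments over (p1, p2, p3).
Split on p3. With p3 = 1, the clauses containing p3 are satisfied and p3' drops from the rest; 1 of the 2^2 = 4 assignments to the other variables satisfy what remains.
With p3 = 0, by the same count on the reduced clause set, 1 assignment works.
(One model: p1=T, p2=F, p3=F.)
Total: 1 + 1 = 2.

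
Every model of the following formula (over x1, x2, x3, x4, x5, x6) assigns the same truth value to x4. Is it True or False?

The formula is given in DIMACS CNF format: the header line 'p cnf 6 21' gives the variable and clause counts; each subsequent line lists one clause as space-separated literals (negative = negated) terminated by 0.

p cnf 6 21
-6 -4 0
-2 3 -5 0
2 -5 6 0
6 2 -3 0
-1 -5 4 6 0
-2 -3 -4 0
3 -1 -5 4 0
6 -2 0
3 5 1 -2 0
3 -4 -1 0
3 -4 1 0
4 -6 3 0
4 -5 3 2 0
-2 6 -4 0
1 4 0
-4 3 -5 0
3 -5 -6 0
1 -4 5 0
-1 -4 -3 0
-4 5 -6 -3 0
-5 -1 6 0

Suppose x4 = True.
The clause (¬x6) is unit, so x6 = False.
The clause (¬x2) is unit, so x2 = False.
The clause (¬x5) is unit, so x5 = False.
The clause (¬x3) is unit, so x3 = False.
The clause (¬x1) is unit, so x1 = False.
That conflicts with the unit clause (x1).
So every satisfying assignment has x4 = False.

False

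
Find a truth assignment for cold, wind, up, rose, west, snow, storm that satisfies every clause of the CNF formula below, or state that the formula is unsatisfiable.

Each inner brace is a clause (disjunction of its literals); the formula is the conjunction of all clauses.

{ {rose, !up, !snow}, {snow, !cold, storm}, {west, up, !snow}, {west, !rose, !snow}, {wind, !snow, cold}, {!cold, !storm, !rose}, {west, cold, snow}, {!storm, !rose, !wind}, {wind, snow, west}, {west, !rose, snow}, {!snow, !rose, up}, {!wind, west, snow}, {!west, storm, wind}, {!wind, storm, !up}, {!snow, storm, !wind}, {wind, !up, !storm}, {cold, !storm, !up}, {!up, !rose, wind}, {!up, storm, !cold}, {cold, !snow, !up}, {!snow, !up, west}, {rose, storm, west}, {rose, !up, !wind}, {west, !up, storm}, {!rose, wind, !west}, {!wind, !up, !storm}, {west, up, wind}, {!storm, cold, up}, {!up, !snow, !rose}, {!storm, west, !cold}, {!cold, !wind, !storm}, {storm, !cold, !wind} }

Try rose = false.
Try up = false.
Try west = true.
Try storm = true.
(cold) alone gives cold = true.
(!wind) alone gives wind = false.
All clauses hold; snow can take either value.

cold ↦ true, wind ↦ false, up ↦ false, rose ↦ false, west ↦ true, snow ↦ true, storm ↦ true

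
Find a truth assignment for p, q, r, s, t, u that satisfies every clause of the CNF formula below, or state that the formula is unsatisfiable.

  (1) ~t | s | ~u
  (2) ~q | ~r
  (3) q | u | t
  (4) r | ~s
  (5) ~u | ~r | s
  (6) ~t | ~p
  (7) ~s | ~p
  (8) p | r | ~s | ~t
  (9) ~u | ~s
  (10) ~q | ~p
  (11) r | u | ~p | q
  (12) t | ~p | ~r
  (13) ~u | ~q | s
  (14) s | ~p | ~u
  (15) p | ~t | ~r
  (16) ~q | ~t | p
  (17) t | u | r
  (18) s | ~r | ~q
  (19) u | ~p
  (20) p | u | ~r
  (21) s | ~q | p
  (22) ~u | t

Case q = 0:
Case u = 0:
From the singleton clause (t), t = 1.
From the singleton clause (~p), p = 0.
From the singleton clause (~r), r = 0.
From the singleton clause (~s), s = 0.
Every clause now holds.

p ↦ 0; q ↦ 0; r ↦ 0; s ↦ 0; t ↦ 1; u ↦ 0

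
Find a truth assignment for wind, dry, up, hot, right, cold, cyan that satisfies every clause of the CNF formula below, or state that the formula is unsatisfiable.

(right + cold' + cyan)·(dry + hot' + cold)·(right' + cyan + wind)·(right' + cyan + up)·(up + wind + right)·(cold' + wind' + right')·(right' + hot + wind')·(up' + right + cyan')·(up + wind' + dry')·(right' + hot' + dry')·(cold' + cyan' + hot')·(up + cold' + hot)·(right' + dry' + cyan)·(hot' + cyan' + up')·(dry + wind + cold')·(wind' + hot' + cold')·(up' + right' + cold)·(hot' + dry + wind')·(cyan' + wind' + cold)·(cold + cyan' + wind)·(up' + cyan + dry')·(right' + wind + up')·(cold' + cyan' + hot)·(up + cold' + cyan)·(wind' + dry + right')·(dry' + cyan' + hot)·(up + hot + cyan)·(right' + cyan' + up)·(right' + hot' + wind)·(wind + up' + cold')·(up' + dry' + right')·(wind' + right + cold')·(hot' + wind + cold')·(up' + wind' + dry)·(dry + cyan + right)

UNSATISFIABLE

Case right = 1:
Case cyan = 1:
Unit clause (up) forces up = 1.
Unit clause (hot') forces hot = 0.
Unit clause (wind') forces wind = 0.
That conflicts with the unit clause (wind).
Undo cyan and try cyan = 0.
Unit clause (wind) forces wind = 1.
Unit clause (up) forces up = 1.
Unit clause (cold') forces cold = 0.
That conflicts with the unit clause (cold).
Either choice for cyan ends in contradiction.
Undo right and try right = 0.
Case cold = 0:
Case dry = 1:
Case up = 1:
Unit clause (cyan') forces cyan = 0.
That conflicts with the unit clause (cyan).
Undo up and try up = 0.
Unit clause (wind) forces wind = 1.
That conflicts with the unit clause (wind').
Either choice for up ends in contradiction.
Undo dry and try dry = 0.
Unit clause (hot') forces hot = 0.
Unit clause (cyan) forces cyan = 1.
Unit clause (up') forces up = 0.
Unit clause (wind) forces wind = 1.
That conflicts with the unit clause (wind').
Either choice for dry ends in contradiction.
Undo cold and try cold = 1.
Unit clause (cyan) forces cyan = 1.
Unit clause (up') forces up = 0.
Unit clause (wind) forces wind = 1.
That conflicts with the unit clause (wind').
Either choice for cold ends in contradiction.
Either choice for right ends in contradiction.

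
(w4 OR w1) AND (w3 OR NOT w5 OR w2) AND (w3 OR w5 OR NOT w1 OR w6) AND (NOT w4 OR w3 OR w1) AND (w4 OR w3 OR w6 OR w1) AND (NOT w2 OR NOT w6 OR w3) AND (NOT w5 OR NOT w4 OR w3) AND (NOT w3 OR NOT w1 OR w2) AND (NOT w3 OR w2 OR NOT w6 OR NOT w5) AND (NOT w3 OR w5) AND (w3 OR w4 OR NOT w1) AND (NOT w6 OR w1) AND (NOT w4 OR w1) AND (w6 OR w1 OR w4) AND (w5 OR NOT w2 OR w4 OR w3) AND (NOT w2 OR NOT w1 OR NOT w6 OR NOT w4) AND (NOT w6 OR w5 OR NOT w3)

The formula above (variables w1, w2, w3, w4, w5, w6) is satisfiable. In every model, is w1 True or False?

True

Suppose w1 = false.
The clause (w4) is unit, so w4 = true.
But (NOT w4) is also a unit clause — contradiction.
So every satisfying assignment has w1 = True.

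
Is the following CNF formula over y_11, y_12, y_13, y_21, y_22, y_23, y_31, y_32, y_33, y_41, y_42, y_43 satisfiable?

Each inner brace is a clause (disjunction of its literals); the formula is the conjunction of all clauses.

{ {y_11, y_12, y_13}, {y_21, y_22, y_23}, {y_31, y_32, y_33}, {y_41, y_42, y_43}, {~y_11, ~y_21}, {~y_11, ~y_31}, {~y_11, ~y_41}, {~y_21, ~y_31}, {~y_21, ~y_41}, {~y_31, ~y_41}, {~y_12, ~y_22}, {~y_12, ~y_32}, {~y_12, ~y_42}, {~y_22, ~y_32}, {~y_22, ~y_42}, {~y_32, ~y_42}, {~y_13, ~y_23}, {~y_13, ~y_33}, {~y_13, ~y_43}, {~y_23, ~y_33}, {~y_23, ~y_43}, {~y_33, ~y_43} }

No

Try y_11 = 0.
Try y_12 = 1.
From the singleton clause (~y_22), y_22 = 0.
From the singleton clause (~y_32), y_32 = 0.
From the singleton clause (~y_42), y_42 = 0.
Try y_21 = 1.
From the singleton clause (~y_31), y_31 = 0.
From the singleton clause (y_33), y_33 = 1.
From the singleton clause (~y_41), y_41 = 0.
From the singleton clause (y_43), y_43 = 1.
Now (~y_43) is unsatisfied and unit — conflict.
So y_21 must be the other value — set y_21 = 0.
From the singleton clause (y_23), y_23 = 1.
From the singleton clause (~y_13), y_13 = 0.
From the singleton clause (~y_33), y_33 = 0.
From the singleton clause (y_31), y_31 = 1.
From the singleton clause (~y_41), y_41 = 0.
From the singleton clause (y_43), y_43 = 1.
Now (~y_43) is unsatisfied and unit — conflict.
Neither y_21 = 1 nor y_21 = 0 works.
So y_12 must be the other value — set y_12 = 0.
From the singleton clause (y_13), y_13 = 1.
From the singleton clause (~y_23), y_23 = 0.
From the singleton clause (~y_33), y_33 = 0.
From the singleton clause (~y_43), y_43 = 0.
Try y_21 = 1.
From the singleton clause (~y_31), y_31 = 0.
From the singleton clause (y_32), y_32 = 1.
From the singleton clause (~y_41), y_41 = 0.
From the singleton clause (y_42), y_42 = 1.
Now (~y_42) is unsatisfied and unit — conflict.
So y_21 must be the other value — set y_21 = 0.
From the singleton clause (y_22), y_22 = 1.
From the singleton clause (~y_32), y_32 = 0.
From the singleton clause (y_31), y_31 = 1.
From the singleton clause (~y_41), y_41 = 0.
From the singleton clause (y_42), y_42 = 1.
Now (~y_42) is unsatisfied and unit — conflict.
Neither y_21 = 1 nor y_21 = 0 works.
Neither y_12 = 1 nor y_12 = 0 works.
So y_11 must be the other value — set y_11 = 1.
From the singleton clause (~y_21), y_21 = 0.
From the singleton clause (~y_31), y_31 = 0.
From the singleton clause (~y_41), y_41 = 0.
Try y_22 = 1.
From the singleton clause (~y_12), y_12 = 0.
From the singleton clause (~y_32), y_32 = 0.
From the singleton clause (y_33), y_33 = 1.
From the singleton clause (~y_42), y_42 = 0.
From the singleton clause (y_43), y_43 = 1.
Now (~y_43) is unsatisfied and unit — conflict.
So y_22 must be the other value — set y_22 = 0.
From the singleton clause (y_23), y_23 = 1.
From the singleton clause (~y_13), y_13 = 0.
From the singleton clause (~y_33), y_33 = 0.
From the singleton clause (y_32), y_32 = 1.
From the singleton clause (~y_12), y_12 = 0.
From the singleton clause (~y_42), y_42 = 0.
From the singleton clause (y_43), y_43 = 1.
Now (~y_43) is unsatisfied and unit — conflict.
Neither y_22 = 1 nor y_22 = 0 works.
Neither y_11 = 1 nor y_11 = 0 works.
No assignment satisfies every clause.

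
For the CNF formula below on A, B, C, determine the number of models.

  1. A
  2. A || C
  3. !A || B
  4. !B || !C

1

There are 2^3 = 8 truth assignments over (A, B, C).
Check each against the 4 clauses (columns in the order A, B, C):
  F F F  ✗ fails (A)
  F F T  ✗ fails (A)
  F T F  ✗ fails (A)
  F T T  ✗ fails (A)
  T F F  ✗ fails (!A || B)
  T F T  ✗ fails (!A || B)
  T T F  ✓ satisfies all
  T T T  ✗ fails (!B || !C)
1 of the 8 rows is a model.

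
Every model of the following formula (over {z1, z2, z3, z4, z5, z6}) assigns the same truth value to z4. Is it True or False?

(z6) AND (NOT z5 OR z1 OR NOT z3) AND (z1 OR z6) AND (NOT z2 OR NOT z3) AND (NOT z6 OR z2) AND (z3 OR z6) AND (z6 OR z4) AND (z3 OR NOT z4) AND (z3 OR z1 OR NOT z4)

False

Suppose z4 = true.
(z6) alone gives z6 = true.
(z2) alone gives z2 = true.
(NOT z3) alone gives z3 = false.
Now (z3) is unsatisfied and unit — conflict.
So every satisfying assignment has z4 = False.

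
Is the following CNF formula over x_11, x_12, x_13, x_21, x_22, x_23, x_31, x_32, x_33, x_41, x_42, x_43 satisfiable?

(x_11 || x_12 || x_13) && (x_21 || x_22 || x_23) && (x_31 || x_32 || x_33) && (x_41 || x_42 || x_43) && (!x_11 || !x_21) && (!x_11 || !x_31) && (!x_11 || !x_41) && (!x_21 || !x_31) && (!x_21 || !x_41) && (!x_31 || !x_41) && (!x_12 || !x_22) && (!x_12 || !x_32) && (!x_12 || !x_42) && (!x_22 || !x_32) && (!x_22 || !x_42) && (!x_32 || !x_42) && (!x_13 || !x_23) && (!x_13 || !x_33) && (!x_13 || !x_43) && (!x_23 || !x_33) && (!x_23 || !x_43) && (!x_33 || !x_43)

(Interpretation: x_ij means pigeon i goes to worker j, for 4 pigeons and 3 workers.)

Try x_11 = false.
Try x_12 = true.
From the singleton clause (!x_22), x_22 = false.
From the singleton clause (!x_32), x_32 = false.
From the singleton clause (!x_42), x_42 = false.
Try x_21 = true.
From the singleton clause (!x_31), x_31 = false.
From the singleton clause (x_33), x_33 = true.
From the singleton clause (!x_41), x_41 = false.
From the singleton clause (x_43), x_43 = true.
Now (!x_43) is unsatisfied and unit — conflict.
Undo x_21 and try x_21 = false.
From the singleton clause (x_23), x_23 = true.
From the singleton clause (!x_13), x_13 = false.
From the singleton clause (!x_33), x_33 = false.
From the singleton clause (x_31), x_31 = true.
From the singleton clause (!x_41), x_41 = false.
From the singleton clause (x_43), x_43 = true.
Now (!x_43) is unsatisfied and unit — conflict.
Neither x_21 = true nor x_21 = false works.
Undo x_12 and try x_12 = false.
From the singleton clause (x_13), x_13 = true.
From the singleton clause (!x_23), x_23 = false.
From the singleton clause (!x_33), x_33 = false.
From the singleton clause (!x_43), x_43 = false.
Try x_21 = true.
From the singleton clause (!x_31), x_31 = false.
From the singleton clause (x_32), x_32 = true.
From the singleton clause (!x_41), x_41 = false.
From the singleton clause (x_42), x_42 = true.
Now (!x_42) is unsatisfied and unit — conflict.
Undo x_21 and try x_21 = false.
From the singleton clause (x_22), x_22 = true.
From the singleton clause (!x_32), x_32 = false.
From the singleton clause (x_31), x_31 = true.
From the singleton clause (!x_41), x_41 = false.
From the singleton clause (x_42), x_42 = true.
Now (!x_42) is unsatisfied and unit — conflict.
Neither x_21 = true nor x_21 = false works.
Neither x_12 = true nor x_12 = false works.
Undo x_11 and try x_11 = true.
From the singleton clause (!x_21), x_21 = false.
From the singleton clause (!x_31), x_31 = false.
From the singleton clause (!x_41), x_41 = false.
Try x_22 = true.
From the singleton clause (!x_12), x_12 = false.
From the singleton clause (!x_32), x_32 = false.
From the singleton clause (x_33), x_33 = true.
From the singleton clause (!x_42), x_42 = false.
From the singleton clause (x_43), x_43 = true.
Now (!x_43) is unsatisfied and unit — conflict.
Undo x_22 and try x_22 = false.
From the singleton clause (x_23), x_23 = true.
From the singleton clause (!x_13), x_13 = false.
From the singleton clause (!x_33), x_33 = false.
From the singleton clause (x_32), x_32 = true.
From the singleton clause (!x_12), x_12 = false.
From the singleton clause (!x_42), x_42 = false.
From the singleton clause (x_43), x_43 = true.
Now (!x_43) is unsatisfied and unit — conflict.
Neither x_22 = true nor x_22 = false works.
Neither x_11 = true nor x_11 = false works.
No assignment satisfies every clause.

Unsatisfiable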